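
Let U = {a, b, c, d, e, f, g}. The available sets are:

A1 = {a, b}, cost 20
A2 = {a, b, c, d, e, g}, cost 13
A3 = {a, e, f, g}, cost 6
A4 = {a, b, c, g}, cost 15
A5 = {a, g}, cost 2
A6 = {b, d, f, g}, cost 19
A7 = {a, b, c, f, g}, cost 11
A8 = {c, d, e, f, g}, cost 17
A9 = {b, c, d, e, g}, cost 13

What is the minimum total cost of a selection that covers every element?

19

A2, A3 cover every element at cost 13 + 6 = 19.
Any cover uses at least 2 sets; among all covering selections none totals below 19.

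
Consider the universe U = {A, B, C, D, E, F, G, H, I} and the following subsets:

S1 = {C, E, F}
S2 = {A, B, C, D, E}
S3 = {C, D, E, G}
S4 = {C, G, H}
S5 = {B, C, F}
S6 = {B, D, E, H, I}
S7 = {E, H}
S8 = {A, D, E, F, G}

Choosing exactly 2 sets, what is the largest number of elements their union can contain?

8

Choosing S6, S8 covers {A, B, D, E, F, G, H, I} — 8 elements.
No choice of 2 sets does better; here C is left uncovered.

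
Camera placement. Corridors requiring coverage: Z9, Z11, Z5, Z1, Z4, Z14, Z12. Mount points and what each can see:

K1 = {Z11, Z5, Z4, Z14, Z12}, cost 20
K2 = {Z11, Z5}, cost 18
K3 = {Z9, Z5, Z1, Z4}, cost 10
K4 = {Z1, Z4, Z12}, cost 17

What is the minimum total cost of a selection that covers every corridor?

K1, K3 cover every corridor at cost 20 + 10 = 30.
Any cover uses at least 2 camera mounts; among all covering selections none totals below 30.

30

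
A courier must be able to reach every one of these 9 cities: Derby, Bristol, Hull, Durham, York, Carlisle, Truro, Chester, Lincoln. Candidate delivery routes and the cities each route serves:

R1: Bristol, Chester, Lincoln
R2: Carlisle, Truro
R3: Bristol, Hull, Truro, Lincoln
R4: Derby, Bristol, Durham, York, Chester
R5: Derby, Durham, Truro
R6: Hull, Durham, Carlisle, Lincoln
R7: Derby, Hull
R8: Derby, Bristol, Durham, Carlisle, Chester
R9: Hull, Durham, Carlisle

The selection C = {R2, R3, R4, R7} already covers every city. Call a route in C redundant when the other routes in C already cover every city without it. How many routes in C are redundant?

1

Drop R2: Carlisle uncovered — not redundant.
Drop R3: Lincoln uncovered — not redundant.
Drop R4: Durham, York, Chester uncovered — not redundant.
Drop R7: the rest still cover every city — redundant.
1 redundant: R7.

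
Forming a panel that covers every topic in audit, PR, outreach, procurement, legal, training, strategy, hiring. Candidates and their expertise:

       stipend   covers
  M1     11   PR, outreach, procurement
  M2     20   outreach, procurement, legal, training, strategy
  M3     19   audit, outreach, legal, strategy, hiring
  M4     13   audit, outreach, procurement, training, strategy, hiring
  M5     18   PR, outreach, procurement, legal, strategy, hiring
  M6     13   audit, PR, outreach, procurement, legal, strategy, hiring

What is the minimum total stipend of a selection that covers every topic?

M4, M6 cover every topic at stipend 13 + 13 = 26.
Any cover uses at least 2 members; among all covering selections none totals below 26.

26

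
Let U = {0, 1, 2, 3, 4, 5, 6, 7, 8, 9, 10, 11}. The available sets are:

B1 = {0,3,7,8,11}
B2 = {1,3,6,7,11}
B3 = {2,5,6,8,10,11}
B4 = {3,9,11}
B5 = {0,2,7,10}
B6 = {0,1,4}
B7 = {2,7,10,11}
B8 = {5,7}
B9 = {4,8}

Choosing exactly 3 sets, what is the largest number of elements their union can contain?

Choosing B1, B3, B6 covers {0, 1, 2, 3, 4, 5, 6, 7, 8, 10, 11} — 11 elements.
No choice of 3 sets does better; here 9 is left uncovered.

11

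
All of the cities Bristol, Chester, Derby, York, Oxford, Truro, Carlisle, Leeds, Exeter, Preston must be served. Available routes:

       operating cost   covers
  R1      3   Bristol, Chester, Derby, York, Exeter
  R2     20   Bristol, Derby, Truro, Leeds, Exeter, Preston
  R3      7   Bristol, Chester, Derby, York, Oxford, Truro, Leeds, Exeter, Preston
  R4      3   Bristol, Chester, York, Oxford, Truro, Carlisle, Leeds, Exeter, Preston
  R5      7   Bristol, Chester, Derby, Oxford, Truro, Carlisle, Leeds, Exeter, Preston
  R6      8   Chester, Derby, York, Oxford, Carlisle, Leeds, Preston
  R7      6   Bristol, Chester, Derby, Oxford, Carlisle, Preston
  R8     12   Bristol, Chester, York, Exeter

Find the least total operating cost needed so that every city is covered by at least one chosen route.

6

R1, R4 cover every city at operating cost 3 + 3 = 6.
Any cover uses at least 2 routes; among all covering selections none totals below 6.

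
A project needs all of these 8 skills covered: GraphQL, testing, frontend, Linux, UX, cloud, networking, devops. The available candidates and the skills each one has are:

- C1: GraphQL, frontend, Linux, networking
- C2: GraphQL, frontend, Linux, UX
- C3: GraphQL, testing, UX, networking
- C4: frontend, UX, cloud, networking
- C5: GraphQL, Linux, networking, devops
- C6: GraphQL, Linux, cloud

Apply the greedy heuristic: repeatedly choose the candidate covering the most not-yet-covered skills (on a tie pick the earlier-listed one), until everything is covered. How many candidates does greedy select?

4

Pick 1: C1 covers 4 new skills (GraphQL, frontend, Linux, networking).
Pick 2: C3 covers 2 new skills (testing, UX).
Pick 3: C4 covers 1 new skills (cloud).
Pick 4: C5 covers 1 new skills (devops).
Greedy uses 4 candidates. (The true minimum is 3.)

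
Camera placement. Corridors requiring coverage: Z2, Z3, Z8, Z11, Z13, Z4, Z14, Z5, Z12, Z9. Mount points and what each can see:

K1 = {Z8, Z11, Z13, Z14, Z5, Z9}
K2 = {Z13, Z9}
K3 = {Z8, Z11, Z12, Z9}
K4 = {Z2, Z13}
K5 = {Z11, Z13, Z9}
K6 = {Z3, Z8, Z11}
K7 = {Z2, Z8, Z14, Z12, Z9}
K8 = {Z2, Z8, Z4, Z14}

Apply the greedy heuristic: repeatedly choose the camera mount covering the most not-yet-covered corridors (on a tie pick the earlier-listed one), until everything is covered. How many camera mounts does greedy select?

Pick 1: K1 covers 6 new corridors (Z8, Z11, Z13, Z14, Z5, Z9).
Pick 2: K7 covers 2 new corridors (Z2, Z12).
Pick 3: K6 covers 1 new corridors (Z3).
Pick 4: K8 covers 1 new corridors (Z4).
Greedy uses 4 camera mounts.

4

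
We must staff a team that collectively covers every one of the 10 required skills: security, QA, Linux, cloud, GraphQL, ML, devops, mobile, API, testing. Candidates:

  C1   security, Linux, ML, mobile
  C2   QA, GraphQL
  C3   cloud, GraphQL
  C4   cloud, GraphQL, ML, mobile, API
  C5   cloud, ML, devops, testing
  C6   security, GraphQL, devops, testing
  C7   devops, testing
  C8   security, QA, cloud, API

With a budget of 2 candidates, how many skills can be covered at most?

Choosing C4, C6 covers {security, cloud, GraphQL, ML, devops, mobile, API, testing} — 8 skills.
No choice of 2 candidates does better; here QA, Linux are left uncovered.

8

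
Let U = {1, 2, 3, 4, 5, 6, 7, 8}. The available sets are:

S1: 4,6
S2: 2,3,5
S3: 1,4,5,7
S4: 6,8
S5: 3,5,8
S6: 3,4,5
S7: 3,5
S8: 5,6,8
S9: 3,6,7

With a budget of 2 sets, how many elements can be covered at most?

Choosing S2, S3 covers {1, 2, 3, 4, 5, 7} — 6 elements.
No choice of 2 sets does better; here 6, 8 are left uncovered.

6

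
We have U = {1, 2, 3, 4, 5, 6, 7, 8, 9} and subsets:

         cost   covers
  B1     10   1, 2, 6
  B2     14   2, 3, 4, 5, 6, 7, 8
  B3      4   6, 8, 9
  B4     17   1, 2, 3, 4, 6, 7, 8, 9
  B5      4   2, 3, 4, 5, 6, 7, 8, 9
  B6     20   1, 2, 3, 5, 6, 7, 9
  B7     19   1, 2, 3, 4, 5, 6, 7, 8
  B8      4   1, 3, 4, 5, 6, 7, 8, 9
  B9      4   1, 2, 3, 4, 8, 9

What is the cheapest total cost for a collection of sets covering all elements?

8

B5, B8 cover every element at cost 4 + 4 = 8.
Any cover uses at least 2 sets; among all covering selections none totals below 8.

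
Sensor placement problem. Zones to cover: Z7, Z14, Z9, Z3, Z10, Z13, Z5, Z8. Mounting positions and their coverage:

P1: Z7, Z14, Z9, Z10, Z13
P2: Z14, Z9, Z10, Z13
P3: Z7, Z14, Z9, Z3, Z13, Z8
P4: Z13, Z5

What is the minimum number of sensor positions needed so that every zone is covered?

P1, P3, P4 together cover {Z7, Z14, Z9, Z3, Z10, Z13, Z5, Z8} — every zone.
No 2 of the 4 sensor positions cover everything (all 6 pairs fall short), so 3 is minimum.

3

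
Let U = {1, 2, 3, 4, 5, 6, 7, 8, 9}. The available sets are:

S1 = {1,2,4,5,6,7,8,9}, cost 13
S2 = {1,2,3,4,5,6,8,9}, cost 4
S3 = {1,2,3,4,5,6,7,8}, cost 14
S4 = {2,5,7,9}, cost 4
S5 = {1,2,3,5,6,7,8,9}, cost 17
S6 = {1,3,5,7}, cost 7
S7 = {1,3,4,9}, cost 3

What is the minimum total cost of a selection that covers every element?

S2, S4 cover every element at cost 4 + 4 = 8.
Any cover uses at least 2 sets; among all covering selections none totals below 8.

8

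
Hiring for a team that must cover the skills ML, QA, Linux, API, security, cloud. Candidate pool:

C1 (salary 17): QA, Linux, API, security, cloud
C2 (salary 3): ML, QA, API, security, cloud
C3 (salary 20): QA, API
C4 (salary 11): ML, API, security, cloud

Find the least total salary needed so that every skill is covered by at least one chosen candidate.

20

C1, C2 cover every skill at salary 17 + 3 = 20.
Any cover uses at least 2 candidates; among all covering selections none totals below 20.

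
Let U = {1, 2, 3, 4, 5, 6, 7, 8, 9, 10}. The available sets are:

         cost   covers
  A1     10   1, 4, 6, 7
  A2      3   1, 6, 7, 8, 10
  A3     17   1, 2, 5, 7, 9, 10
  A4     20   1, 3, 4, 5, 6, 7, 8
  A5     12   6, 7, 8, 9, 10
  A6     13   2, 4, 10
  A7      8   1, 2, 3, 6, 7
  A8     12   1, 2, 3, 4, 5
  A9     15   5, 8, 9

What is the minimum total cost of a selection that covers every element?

24

A5, A8 cover every element at cost 12 + 12 = 24.
Any cover uses at least 2 sets; among all covering selections none totals below 24.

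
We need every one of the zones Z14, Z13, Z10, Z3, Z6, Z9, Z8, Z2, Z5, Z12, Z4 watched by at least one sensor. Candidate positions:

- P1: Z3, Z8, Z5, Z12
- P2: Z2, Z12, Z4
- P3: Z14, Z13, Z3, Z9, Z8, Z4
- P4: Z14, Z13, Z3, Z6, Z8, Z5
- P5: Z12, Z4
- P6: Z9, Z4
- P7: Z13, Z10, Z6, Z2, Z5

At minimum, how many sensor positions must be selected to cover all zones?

P1, P3, P7 together cover {Z14, Z13, Z10, Z3, Z6, Z9, Z8, Z2, Z5, Z12, Z4} — every zone.
No 2 of the 7 sensor positions cover everything (all 21 pairs fall short), so 3 is minimum.

3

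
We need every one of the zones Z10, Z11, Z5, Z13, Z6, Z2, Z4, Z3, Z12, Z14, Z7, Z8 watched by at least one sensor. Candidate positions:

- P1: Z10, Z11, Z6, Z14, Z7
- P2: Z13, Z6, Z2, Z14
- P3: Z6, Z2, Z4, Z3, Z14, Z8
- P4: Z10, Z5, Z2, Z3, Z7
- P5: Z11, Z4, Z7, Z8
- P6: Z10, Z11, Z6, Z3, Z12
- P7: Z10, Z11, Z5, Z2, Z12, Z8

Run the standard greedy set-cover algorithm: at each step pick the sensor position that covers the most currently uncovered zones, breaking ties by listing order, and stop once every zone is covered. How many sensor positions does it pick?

Pick 1: P3 covers 6 new zones (Z6, Z2, Z4, Z3, Z14, Z8).
Pick 2: P7 covers 4 new zones (Z10, Z11, Z5, Z12).
Pick 3: P1 covers 1 new zones (Z7).
Pick 4: P2 covers 1 new zones (Z13).
Greedy uses 4 sensor positions.

4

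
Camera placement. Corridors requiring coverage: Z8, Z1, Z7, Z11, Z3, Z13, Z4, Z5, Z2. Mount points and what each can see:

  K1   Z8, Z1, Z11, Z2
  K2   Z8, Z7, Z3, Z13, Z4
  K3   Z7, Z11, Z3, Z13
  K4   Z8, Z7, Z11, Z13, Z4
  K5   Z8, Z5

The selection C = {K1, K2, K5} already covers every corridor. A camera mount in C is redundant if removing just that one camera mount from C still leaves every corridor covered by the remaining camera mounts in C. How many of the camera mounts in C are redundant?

Drop K1: Z1, Z11, Z2 uncovered — not redundant.
Drop K2: Z7, Z3, Z13, Z4 uncovered — not redundant.
Drop K5: Z5 uncovered — not redundant.
None of the camera mounts in C is redundant.

0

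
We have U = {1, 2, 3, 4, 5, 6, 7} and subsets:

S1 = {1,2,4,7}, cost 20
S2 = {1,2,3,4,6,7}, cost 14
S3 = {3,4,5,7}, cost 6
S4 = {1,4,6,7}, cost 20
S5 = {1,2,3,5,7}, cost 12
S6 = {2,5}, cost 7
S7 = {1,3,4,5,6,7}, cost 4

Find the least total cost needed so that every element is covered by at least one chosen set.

11

S6, S7 cover every element at cost 7 + 4 = 11.
Any cover uses at least 2 sets; among all covering selections none totals below 11.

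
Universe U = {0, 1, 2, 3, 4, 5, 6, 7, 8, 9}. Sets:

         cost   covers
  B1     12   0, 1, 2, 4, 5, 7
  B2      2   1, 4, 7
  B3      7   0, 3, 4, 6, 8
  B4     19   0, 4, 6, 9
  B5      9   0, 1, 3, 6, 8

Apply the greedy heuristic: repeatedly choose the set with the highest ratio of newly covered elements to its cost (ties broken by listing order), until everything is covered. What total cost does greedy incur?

40

Pick 1: B2 adds 3 new (1, 4, 7) at cost 2 (ratio 3/2).
Pick 2: B3 adds 4 new (0, 3, 6, 8) at cost 7 (ratio 4/7).
Pick 3: B1 adds 2 new (2, 5) at cost 12 (ratio 2/12).
Pick 4: B4 adds 1 new (9) at cost 19 (ratio 1/19).
Greedy total cost: 2 + 7 + 12 + 19 = 40. (The true optimum is 38, so greedy overshoots here.)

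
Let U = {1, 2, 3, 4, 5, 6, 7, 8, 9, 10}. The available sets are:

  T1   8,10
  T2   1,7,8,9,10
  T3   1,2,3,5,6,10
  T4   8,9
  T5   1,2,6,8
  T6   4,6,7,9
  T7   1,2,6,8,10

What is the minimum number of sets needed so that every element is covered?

3

T1, T3, T6 together cover {1, 2, 3, 4, 5, 6, 7, 8, 9, 10} — every element.
No 2 of the 7 sets cover everything (all 21 pairs fall short), so 3 is minimum.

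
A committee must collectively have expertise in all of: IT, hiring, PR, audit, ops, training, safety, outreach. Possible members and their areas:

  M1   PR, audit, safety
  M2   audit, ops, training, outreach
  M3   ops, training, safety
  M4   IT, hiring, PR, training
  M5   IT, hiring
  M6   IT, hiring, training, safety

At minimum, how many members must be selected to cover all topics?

M1, M2, M4 together cover {IT, hiring, PR, audit, ops, training, safety, outreach} — every topic.
No 2 of the 6 members cover everything (all 15 pairs fall short), so 3 is minimum.

3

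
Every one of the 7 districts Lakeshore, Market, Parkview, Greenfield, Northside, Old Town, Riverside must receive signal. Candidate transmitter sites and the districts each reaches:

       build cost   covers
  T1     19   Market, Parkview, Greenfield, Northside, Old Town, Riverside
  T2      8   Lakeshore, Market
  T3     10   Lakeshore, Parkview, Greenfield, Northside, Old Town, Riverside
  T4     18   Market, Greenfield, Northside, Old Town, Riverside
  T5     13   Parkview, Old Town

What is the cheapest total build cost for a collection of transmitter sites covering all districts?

T2, T3 cover every district at build cost 8 + 10 = 18.
Any cover uses at least 2 transmitter sites; among all covering selections none totals below 18.

18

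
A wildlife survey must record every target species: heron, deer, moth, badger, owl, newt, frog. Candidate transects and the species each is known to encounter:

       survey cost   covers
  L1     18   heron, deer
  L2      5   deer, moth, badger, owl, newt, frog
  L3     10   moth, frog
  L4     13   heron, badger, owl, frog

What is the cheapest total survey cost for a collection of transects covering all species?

18

L2, L4 cover every species at survey cost 5 + 13 = 18.
Any cover uses at least 2 transects; among all covering selections none totals below 18.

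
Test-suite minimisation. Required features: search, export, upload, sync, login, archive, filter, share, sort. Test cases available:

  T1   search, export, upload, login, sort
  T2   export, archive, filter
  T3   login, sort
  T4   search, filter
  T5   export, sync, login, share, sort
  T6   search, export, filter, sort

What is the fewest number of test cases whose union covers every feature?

T1, T2, T5 together cover {search, export, upload, sync, login, archive, filter, share, sort} — every feature.
No 2 of the 6 test cases cover everything (all 15 pairs fall short), so 3 is minimum.

3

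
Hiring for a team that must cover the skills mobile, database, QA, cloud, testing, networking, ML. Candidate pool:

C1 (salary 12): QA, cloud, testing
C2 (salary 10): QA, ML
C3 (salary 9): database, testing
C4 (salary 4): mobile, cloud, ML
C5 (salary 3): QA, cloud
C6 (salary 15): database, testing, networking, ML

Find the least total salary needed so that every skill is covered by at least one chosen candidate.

22

C4, C5, C6 cover every skill at salary 4 + 3 + 15 = 22.
Any cover uses at least 3 candidates; among all covering selections none totals below 22.
Greedy by coverage-per-salary would pick C4, C5, C3, C6 for 31 — worse than the optimum 22.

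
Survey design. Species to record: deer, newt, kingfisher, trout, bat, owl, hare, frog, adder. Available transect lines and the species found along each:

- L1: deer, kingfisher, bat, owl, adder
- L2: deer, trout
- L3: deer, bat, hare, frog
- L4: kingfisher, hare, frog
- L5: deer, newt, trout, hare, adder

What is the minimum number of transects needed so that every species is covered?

3

L1, L3, L5 together cover {deer, newt, kingfisher, trout, bat, owl, hare, frog, adder} — every species.
No 2 of the 5 transects cover everything (all 10 pairs fall short), so 3 is minimum.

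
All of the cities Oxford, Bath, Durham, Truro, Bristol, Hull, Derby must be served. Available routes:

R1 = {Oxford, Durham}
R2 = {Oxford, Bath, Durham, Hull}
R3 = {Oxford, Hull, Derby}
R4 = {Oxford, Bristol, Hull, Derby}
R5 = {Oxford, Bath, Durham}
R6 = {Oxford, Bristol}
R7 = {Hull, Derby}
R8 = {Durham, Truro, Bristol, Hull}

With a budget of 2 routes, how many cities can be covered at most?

Choosing R2, R4 covers {Oxford, Bath, Durham, Bristol, Hull, Derby} — 6 cities.
No choice of 2 routes does better; here Truro is left uncovered.

6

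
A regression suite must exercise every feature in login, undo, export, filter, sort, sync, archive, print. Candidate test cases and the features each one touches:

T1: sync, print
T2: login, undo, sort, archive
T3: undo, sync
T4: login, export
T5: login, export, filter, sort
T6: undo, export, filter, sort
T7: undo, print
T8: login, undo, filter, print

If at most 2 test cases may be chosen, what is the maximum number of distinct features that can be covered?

6

Choosing T1, T2 covers {login, undo, sort, sync, archive, print} — 6 features.
No choice of 2 test cases does better; here export, filter are left uncovered.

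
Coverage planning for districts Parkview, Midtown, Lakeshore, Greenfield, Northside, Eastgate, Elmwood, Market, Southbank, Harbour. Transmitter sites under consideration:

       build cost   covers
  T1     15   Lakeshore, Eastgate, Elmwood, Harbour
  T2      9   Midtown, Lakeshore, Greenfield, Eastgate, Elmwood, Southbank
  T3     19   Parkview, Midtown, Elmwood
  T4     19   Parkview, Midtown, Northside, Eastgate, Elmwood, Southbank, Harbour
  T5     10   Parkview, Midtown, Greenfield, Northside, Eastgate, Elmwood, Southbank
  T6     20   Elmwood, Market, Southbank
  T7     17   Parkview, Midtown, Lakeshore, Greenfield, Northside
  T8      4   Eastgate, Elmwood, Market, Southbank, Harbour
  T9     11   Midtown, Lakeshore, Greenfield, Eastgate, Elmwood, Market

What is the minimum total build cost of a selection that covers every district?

T7, T8 cover every district at build cost 17 + 4 = 21.
Any cover uses at least 2 transmitter sites; among all covering selections none totals below 21.
Greedy by coverage-per-build cost would pick T8, T5, T2 for 23 — worse than the optimum 21.

21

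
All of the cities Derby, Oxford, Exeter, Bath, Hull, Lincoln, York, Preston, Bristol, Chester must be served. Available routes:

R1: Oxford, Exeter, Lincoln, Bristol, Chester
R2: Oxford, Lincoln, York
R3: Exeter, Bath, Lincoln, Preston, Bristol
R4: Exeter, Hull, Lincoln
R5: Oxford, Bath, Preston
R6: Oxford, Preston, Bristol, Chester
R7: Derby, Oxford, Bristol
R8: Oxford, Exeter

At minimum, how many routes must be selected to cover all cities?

5

R1, R2, R3, R4, R7 together cover {Derby, Oxford, Exeter, Bath, Hull, Lincoln, York, Preston, Bristol, Chester} — every city.
No 4 of the 8 routes cover everything (all 70 size-4 selections fall short), so 5 is minimum.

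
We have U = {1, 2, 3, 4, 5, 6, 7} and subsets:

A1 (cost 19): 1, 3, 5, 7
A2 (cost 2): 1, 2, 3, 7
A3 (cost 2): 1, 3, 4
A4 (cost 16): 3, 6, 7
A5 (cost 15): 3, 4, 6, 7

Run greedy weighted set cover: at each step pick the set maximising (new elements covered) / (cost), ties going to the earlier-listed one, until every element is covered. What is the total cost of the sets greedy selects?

38

Pick 1: A2 adds 4 new (1, 2, 3, 7) at cost 2 (ratio 4/2).
Pick 2: A3 adds 1 new (4) at cost 2 (ratio 1/2).
Pick 3: A5 adds 1 new (6) at cost 15 (ratio 1/15).
Pick 4: A1 adds 1 new (5) at cost 19 (ratio 1/19).
Greedy total cost: 2 + 2 + 15 + 19 = 38. (The true optimum is 36, so greedy overshoots here.)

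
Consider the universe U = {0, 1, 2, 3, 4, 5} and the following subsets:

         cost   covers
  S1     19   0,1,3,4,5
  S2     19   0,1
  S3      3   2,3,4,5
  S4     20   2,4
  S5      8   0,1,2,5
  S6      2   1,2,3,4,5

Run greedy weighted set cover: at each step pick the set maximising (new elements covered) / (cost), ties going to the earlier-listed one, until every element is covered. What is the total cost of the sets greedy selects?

Pick 1: S6 adds 5 new (1, 2, 3, 4, 5) at cost 2 (ratio 5/2).
Pick 2: S5 adds 1 new (0) at cost 8 (ratio 1/8).
Greedy total cost: 2 + 8 = 10.

10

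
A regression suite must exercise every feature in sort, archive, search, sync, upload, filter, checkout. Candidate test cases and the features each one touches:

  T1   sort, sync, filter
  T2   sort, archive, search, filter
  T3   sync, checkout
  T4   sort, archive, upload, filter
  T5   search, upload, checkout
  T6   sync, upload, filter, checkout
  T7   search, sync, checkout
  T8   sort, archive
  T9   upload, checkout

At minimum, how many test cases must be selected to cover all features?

T2, T6 together cover {sort, archive, search, sync, upload, filter, checkout} — every feature.
No single test case contains all 7 features, so 2 is optimal.

2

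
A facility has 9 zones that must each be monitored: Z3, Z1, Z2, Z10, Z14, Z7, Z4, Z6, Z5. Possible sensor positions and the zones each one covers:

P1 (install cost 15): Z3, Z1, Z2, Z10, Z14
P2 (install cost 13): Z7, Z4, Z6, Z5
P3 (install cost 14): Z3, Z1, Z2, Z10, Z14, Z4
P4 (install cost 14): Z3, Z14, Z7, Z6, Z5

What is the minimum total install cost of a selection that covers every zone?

27

P2, P3 cover every zone at install cost 13 + 14 = 27.
Any cover uses at least 2 sensor positions; among all covering selections none totals below 27.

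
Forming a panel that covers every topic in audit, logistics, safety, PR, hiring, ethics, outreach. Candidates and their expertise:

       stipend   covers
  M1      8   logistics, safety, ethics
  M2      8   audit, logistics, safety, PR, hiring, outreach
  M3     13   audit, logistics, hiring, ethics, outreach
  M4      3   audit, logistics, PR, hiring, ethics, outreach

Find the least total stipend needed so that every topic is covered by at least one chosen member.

11

M1, M4 cover every topic at stipend 8 + 3 = 11.
Any cover uses at least 2 members; among all covering selections none totals below 11.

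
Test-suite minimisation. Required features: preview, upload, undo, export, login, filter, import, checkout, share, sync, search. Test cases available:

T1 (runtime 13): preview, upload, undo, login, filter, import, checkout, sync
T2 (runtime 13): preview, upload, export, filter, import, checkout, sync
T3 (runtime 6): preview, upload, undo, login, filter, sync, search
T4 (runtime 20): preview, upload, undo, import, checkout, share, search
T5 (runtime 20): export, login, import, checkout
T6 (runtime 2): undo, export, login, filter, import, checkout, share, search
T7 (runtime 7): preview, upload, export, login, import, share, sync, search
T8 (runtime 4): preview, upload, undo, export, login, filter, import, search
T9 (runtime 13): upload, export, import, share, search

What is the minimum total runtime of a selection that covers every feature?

8

T3, T6 cover every feature at runtime 6 + 2 = 8.
Any cover uses at least 2 test cases; among all covering selections none totals below 8.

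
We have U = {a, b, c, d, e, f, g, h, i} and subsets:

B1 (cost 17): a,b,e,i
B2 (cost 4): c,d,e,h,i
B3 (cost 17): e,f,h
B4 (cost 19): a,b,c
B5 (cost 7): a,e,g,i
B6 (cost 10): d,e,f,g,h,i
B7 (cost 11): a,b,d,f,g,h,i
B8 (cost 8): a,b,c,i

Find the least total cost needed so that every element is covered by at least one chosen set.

B2, B7 cover every element at cost 4 + 11 = 15.
Any cover uses at least 2 sets; among all covering selections none totals below 15.

15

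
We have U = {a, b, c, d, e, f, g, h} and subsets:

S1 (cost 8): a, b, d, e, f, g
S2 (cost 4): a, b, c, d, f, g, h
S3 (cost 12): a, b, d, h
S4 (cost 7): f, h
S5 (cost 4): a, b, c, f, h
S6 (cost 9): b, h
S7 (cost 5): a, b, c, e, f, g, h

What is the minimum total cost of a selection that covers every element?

S2, S7 cover every element at cost 4 + 5 = 9.
Any cover uses at least 2 sets; among all covering selections none totals below 9.

9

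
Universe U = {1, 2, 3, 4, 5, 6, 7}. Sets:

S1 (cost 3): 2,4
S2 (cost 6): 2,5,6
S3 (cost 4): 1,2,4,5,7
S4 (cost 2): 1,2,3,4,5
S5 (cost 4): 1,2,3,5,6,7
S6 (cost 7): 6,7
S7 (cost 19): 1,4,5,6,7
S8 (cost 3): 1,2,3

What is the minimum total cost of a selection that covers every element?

S4, S5 cover every element at cost 2 + 4 = 6.
Any cover uses at least 2 sets; among all covering selections none totals below 6.

6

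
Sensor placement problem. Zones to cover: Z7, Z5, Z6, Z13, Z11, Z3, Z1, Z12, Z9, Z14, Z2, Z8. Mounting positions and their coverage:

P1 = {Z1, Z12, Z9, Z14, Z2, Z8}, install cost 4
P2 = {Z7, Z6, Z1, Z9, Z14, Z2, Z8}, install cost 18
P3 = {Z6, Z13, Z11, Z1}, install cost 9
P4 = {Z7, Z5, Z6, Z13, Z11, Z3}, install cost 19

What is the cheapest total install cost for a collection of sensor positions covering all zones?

23

P1, P4 cover every zone at install cost 4 + 19 = 23.
Any cover uses at least 2 sensor positions; among all covering selections none totals below 23.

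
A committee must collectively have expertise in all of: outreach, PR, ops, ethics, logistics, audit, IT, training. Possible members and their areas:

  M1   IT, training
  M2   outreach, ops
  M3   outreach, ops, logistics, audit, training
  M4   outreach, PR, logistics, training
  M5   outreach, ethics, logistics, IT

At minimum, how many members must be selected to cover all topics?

M3, M4, M5 together cover {outreach, PR, ops, ethics, logistics, audit, IT, training} — every topic.
No 2 of the 5 members cover everything (all 10 pairs fall short), so 3 is minimum.

3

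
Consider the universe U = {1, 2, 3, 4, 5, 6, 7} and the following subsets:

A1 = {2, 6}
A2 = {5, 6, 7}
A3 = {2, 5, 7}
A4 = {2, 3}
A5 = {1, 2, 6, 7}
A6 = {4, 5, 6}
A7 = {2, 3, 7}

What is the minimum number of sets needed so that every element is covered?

3

A4, A5, A6 together cover {1, 2, 3, 4, 5, 6, 7} — every element.
No 2 of the 7 sets cover everything (all 21 pairs fall short), so 3 is minimum.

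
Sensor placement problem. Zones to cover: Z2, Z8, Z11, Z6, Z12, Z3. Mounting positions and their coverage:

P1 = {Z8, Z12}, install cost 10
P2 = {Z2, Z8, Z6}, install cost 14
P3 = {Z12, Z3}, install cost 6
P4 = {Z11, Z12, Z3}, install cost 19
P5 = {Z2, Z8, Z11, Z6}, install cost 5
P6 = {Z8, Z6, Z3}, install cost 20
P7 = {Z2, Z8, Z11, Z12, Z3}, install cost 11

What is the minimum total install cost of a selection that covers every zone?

P3, P5 cover every zone at install cost 6 + 5 = 11.
Any cover uses at least 2 sensor positions; among all covering selections none totals below 11.

11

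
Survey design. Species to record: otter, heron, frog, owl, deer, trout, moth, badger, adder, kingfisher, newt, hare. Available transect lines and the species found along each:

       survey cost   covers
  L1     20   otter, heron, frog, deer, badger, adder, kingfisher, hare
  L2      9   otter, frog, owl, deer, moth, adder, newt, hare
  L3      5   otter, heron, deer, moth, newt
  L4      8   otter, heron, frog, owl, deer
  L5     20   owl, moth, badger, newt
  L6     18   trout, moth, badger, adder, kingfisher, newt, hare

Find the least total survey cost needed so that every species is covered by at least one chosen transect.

L4, L6 cover every species at survey cost 8 + 18 = 26.
Any cover uses at least 2 transects; among all covering selections none totals below 26.
Greedy by coverage-per-survey cost would pick L3, L2, L6 for 32 — worse than the optimum 26.

26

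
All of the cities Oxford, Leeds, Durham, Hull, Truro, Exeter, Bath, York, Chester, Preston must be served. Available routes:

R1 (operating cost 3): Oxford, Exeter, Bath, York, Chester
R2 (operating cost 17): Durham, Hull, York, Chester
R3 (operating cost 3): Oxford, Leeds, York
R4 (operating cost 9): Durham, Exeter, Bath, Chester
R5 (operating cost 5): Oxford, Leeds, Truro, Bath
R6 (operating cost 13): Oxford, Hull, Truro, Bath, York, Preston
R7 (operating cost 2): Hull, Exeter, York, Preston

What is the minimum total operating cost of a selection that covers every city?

R4, R5, R7 cover every city at operating cost 9 + 5 + 2 = 16.
Any cover uses at least 3 routes; among all covering selections none totals below 16.
Greedy by coverage-per-operating cost would pick R7, R1, R5, R4 for 19 — worse than the optimum 16.

16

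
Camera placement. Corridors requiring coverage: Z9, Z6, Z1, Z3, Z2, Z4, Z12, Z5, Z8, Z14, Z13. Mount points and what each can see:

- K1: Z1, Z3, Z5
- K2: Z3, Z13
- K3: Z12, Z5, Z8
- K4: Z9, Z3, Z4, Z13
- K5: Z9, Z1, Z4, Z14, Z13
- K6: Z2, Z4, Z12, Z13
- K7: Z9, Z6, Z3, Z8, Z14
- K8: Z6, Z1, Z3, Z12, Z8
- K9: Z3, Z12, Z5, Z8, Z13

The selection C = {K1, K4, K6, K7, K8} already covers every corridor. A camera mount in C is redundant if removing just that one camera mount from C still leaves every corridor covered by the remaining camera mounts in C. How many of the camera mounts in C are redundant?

Drop K1: Z5 uncovered — not redundant.
Drop K4: the rest still cover every corridor — redundant.
Drop K6: Z2 uncovered — not redundant.
Drop K7: Z14 uncovered — not redundant.
Drop K8: the rest still cover every corridor — redundant.
2 redundant: K4, K8.

2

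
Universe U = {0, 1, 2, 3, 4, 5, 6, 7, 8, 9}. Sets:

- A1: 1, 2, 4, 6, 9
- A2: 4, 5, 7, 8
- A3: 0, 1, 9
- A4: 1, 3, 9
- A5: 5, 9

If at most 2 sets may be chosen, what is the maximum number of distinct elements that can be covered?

8

Choosing A1, A2 covers {1, 2, 4, 5, 6, 7, 8, 9} — 8 elements.
No choice of 2 sets does better; here 0, 3 are left uncovered.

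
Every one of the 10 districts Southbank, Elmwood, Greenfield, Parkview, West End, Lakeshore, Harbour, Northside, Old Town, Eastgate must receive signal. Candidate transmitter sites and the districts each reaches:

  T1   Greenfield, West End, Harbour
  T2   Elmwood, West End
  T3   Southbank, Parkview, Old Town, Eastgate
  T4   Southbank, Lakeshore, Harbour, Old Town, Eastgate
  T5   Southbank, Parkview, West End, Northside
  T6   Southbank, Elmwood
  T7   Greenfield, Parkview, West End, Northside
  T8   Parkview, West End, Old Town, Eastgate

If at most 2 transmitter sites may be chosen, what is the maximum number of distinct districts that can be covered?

Choosing T4, T7 covers {Southbank, Greenfield, Parkview, West End, Lakeshore, Harbour, Northside, Old Town, Eastgate} — 9 districts.
No choice of 2 transmitter sites does better; here Elmwood is left uncovered.

9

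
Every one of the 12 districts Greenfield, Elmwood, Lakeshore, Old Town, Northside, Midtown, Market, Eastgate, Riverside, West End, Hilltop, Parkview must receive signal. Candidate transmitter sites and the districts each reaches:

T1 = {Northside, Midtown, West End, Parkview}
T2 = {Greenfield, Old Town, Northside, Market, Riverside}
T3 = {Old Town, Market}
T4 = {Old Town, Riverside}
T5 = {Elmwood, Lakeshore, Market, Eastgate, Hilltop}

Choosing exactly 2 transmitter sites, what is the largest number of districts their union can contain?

Choosing T1, T5 covers {Elmwood, Lakeshore, Northside, Midtown, Market, Eastgate, West End, Hilltop, Parkview} — 9 districts.
No choice of 2 transmitter sites does better; here Greenfield, Old Town, Riverside are left uncovered.

9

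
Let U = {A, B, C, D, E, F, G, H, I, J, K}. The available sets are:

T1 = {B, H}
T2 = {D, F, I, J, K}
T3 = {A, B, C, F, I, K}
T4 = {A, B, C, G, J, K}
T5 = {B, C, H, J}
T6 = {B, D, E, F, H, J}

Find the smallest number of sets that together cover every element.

T2, T4, T6 together cover {A, B, C, D, E, F, G, H, I, J, K} — every element.
No 2 of the 6 sets cover everything (all 15 pairs fall short), so 3 is minimum.

3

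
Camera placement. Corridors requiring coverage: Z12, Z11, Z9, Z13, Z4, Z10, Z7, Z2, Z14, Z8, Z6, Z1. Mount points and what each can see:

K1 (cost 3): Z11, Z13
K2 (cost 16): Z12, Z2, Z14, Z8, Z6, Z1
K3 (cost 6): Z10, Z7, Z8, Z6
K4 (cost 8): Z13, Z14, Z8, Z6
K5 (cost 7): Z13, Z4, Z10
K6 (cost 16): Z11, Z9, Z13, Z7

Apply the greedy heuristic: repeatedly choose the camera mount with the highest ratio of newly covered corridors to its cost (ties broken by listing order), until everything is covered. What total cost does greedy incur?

48

Pick 1: K1 adds 2 new (Z11, Z13) at cost 3 (ratio 2/3).
Pick 2: K3 adds 4 new (Z10, Z7, Z8, Z6) at cost 6 (ratio 4/6).
Pick 3: K2 adds 4 new (Z12, Z2, Z14, Z1) at cost 16 (ratio 4/16).
Pick 4: K5 adds 1 new (Z4) at cost 7 (ratio 1/7).
Pick 5: K6 adds 1 new (Z9) at cost 16 (ratio 1/16).
Greedy total cost: 3 + 6 + 16 + 7 + 16 = 48. (The true optimum is 39, so greedy overshoots here.)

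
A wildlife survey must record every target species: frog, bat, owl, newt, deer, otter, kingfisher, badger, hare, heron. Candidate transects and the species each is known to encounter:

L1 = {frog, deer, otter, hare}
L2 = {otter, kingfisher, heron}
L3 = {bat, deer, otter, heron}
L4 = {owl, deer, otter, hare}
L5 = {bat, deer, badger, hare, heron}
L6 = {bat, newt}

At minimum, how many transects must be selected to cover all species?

5

L1, L2, L4, L5, L6 together cover {frog, bat, owl, newt, deer, otter, kingfisher, badger, hare, heron} — every species.
No 4 of the 6 transects cover everything (all 15 size-4 selections fall short), so 5 is minimum.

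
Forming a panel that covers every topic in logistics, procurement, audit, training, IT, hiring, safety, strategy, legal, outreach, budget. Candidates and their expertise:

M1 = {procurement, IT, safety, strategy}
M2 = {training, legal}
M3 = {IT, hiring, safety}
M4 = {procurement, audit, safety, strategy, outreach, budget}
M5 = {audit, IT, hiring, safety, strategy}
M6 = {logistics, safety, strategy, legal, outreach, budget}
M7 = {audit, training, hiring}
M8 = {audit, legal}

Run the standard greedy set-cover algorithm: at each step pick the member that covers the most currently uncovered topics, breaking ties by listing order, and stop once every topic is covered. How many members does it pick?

4

Pick 1: M4 covers 6 new topics (procurement, audit, safety, strategy, outreach, budget).
Pick 2: M2 covers 2 new topics (training, legal).
Pick 3: M3 covers 2 new topics (IT, hiring).
Pick 4: M6 covers 1 new topics (logistics).
Greedy uses 4 members. (The true minimum is 3.)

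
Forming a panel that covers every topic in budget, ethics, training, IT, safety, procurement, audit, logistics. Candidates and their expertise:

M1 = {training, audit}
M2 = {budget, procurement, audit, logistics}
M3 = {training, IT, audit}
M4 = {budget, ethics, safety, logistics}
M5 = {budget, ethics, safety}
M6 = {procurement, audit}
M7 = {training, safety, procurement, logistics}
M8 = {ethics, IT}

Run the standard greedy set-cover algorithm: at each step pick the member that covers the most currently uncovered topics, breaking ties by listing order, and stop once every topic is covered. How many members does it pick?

Pick 1: M2 covers 4 new topics (budget, procurement, audit, logistics).
Pick 2: M3 covers 2 new topics (training, IT).
Pick 3: M4 covers 2 new topics (ethics, safety).
Greedy uses 3 members.

3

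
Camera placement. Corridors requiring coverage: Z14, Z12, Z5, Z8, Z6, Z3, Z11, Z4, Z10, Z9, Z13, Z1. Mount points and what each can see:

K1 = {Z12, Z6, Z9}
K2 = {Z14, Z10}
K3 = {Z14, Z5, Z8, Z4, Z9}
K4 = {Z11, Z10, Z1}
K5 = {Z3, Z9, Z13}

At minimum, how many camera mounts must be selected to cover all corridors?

K1, K3, K4, K5 together cover {Z14, Z12, Z5, Z8, Z6, Z3, Z11, Z4, Z10, Z9, Z13, Z1} — every corridor.
No 3 of the 5 camera mounts cover everything (all 10 triples fall short), so 4 is minimum.

4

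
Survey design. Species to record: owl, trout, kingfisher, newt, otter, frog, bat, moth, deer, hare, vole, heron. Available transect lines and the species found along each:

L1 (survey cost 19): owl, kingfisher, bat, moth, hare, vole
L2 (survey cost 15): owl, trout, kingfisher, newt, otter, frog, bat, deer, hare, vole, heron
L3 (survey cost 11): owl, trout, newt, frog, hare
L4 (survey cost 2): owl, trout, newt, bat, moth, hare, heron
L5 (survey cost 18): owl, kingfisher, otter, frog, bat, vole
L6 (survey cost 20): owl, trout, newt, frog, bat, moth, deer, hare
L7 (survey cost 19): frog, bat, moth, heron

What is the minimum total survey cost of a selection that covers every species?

17

L2, L4 cover every species at survey cost 15 + 2 = 17.
Any cover uses at least 2 transects; among all covering selections none totals below 17.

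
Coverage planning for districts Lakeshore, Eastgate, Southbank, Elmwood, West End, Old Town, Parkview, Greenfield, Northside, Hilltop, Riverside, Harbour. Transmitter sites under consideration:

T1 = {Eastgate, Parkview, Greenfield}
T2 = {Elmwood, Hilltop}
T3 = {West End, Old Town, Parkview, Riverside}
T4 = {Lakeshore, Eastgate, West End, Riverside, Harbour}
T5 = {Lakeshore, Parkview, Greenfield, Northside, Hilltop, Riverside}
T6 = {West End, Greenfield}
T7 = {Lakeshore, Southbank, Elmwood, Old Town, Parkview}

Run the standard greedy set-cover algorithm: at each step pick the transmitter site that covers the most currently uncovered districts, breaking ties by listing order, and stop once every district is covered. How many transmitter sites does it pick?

Pick 1: T5 covers 6 new districts (Lakeshore, Parkview, Greenfield, Northside, Hilltop, Riverside).
Pick 2: T4 covers 3 new districts (Eastgate, West End, Harbour).
Pick 3: T7 covers 3 new districts (Southbank, Elmwood, Old Town).
Greedy uses 3 transmitter sites.

3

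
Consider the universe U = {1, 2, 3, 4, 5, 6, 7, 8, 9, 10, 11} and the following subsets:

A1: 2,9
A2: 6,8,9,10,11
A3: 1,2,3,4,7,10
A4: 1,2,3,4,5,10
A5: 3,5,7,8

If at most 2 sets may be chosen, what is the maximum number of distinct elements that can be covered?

Choosing A2, A3 covers {1, 2, 3, 4, 6, 7, 8, 9, 10, 11} — 10 elements.
No choice of 2 sets does better; here 5 is left uncovered.

10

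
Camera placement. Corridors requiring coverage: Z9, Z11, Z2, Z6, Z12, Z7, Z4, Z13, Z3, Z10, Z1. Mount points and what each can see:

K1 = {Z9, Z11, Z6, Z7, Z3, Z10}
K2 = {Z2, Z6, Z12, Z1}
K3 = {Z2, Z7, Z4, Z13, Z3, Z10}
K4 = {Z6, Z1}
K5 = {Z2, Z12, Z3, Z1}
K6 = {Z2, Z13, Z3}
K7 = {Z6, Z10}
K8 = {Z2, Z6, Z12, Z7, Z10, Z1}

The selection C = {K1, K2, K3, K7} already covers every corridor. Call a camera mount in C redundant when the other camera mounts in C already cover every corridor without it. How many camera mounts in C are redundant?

Drop K1: Z9, Z11 uncovered — not redundant.
Drop K2: Z12, Z1 uncovered — not redundant.
Drop K3: Z4, Z13 uncovered — not redundant.
Drop K7: the rest still cover every corridor — redundant.
1 redundant: K7.

1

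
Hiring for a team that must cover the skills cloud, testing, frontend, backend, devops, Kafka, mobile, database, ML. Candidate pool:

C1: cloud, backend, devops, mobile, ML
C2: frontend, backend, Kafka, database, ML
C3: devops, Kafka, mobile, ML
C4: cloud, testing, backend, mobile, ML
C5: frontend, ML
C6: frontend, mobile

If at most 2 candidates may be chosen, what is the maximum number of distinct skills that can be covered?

8

Choosing C1, C2 covers {cloud, frontend, backend, devops, Kafka, mobile, database, ML} — 8 skills.
No choice of 2 candidates does better; here testing is left uncovered.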